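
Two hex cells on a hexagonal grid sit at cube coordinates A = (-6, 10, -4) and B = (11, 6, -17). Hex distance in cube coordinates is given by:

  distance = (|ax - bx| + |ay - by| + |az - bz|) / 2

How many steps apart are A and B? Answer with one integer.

Answer: 17

Derivation:
|ax - bx| = |-6 - 11| = 17
|ay - by| = |10 - 6| = 4
|az - bz| = |-4 - (-17)| = 13
distance = (17 + 4 + 13) / 2 = 34 / 2 = 17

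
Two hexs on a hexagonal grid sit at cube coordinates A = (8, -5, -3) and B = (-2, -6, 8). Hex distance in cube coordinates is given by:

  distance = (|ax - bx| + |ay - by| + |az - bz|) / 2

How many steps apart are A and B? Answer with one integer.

Answer: 11

Derivation:
|ax - bx| = |8 - (-2)| = 10
|ay - by| = |-5 - (-6)| = 1
|az - bz| = |-3 - 8| = 11
distance = (10 + 1 + 11) / 2 = 22 / 2 = 11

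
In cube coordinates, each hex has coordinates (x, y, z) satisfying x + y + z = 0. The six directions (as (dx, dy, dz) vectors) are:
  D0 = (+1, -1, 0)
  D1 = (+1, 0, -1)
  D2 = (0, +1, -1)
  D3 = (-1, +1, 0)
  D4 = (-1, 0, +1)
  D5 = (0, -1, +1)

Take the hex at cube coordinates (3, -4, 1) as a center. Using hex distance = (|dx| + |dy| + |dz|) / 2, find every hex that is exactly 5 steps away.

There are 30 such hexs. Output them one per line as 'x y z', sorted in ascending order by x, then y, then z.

Walk ring at distance 5 from (3, -4, 1):
Start at center + D4*5 = (-2, -4, 6)
  hex 0: (-2, -4, 6)
  hex 1: (-1, -5, 6)
  hex 2: (0, -6, 6)
  hex 3: (1, -7, 6)
  hex 4: (2, -8, 6)
  hex 5: (3, -9, 6)
  hex 6: (4, -9, 5)
  hex 7: (5, -9, 4)
  hex 8: (6, -9, 3)
  hex 9: (7, -9, 2)
  hex 10: (8, -9, 1)
  hex 11: (8, -8, 0)
  hex 12: (8, -7, -1)
  hex 13: (8, -6, -2)
  hex 14: (8, -5, -3)
  hex 15: (8, -4, -4)
  hex 16: (7, -3, -4)
  hex 17: (6, -2, -4)
  hex 18: (5, -1, -4)
  hex 19: (4, 0, -4)
  hex 20: (3, 1, -4)
  hex 21: (2, 1, -3)
  hex 22: (1, 1, -2)
  hex 23: (0, 1, -1)
  hex 24: (-1, 1, 0)
  hex 25: (-2, 1, 1)
  hex 26: (-2, 0, 2)
  hex 27: (-2, -1, 3)
  hex 28: (-2, -2, 4)
  hex 29: (-2, -3, 5)
Sorted: 30 hexes.

Answer: -2 -4 6
-2 -3 5
-2 -2 4
-2 -1 3
-2 0 2
-2 1 1
-1 -5 6
-1 1 0
0 -6 6
0 1 -1
1 -7 6
1 1 -2
2 -8 6
2 1 -3
3 -9 6
3 1 -4
4 -9 5
4 0 -4
5 -9 4
5 -1 -4
6 -9 3
6 -2 -4
7 -9 2
7 -3 -4
8 -9 1
8 -8 0
8 -7 -1
8 -6 -2
8 -5 -3
8 -4 -4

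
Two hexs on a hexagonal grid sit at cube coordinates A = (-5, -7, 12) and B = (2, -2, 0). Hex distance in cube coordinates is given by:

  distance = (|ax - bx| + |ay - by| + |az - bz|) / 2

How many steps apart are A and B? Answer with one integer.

Answer: 12

Derivation:
|ax - bx| = |-5 - 2| = 7
|ay - by| = |-7 - (-2)| = 5
|az - bz| = |12 - 0| = 12
distance = (7 + 5 + 12) / 2 = 24 / 2 = 12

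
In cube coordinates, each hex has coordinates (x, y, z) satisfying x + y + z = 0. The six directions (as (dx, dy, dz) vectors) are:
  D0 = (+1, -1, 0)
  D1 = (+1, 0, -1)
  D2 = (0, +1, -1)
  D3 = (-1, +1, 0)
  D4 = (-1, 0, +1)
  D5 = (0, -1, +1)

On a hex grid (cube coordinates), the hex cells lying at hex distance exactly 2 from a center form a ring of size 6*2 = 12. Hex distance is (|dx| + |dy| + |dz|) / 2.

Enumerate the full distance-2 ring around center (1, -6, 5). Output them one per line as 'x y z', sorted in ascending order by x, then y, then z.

Walk ring at distance 2 from (1, -6, 5):
Start at center + D4*2 = (-1, -6, 7)
  hex 0: (-1, -6, 7)
  hex 1: (0, -7, 7)
  hex 2: (1, -8, 7)
  hex 3: (2, -8, 6)
  hex 4: (3, -8, 5)
  hex 5: (3, -7, 4)
  hex 6: (3, -6, 3)
  hex 7: (2, -5, 3)
  hex 8: (1, -4, 3)
  hex 9: (0, -4, 4)
  hex 10: (-1, -4, 5)
  hex 11: (-1, -5, 6)
Sorted: 12 hexes.

Answer: -1 -6 7
-1 -5 6
-1 -4 5
0 -7 7
0 -4 4
1 -8 7
1 -4 3
2 -8 6
2 -5 3
3 -8 5
3 -7 4
3 -6 3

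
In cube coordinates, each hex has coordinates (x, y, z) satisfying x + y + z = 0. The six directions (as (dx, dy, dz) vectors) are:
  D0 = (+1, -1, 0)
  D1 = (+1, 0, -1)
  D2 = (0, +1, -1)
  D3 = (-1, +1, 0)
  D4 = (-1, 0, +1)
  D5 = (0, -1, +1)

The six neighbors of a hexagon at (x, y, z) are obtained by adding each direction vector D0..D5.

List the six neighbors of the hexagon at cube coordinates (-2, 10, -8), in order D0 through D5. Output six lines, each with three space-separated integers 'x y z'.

Answer: -1 9 -8
-1 10 -9
-2 11 -9
-3 11 -8
-3 10 -7
-2 9 -7

Derivation:
Center: (-2, 10, -8). Add each direction:
  D0: (-2, 10, -8) + (1, -1, 0) = (-1, 9, -8)
  D1: (-2, 10, -8) + (1, 0, -1) = (-1, 10, -9)
  D2: (-2, 10, -8) + (0, 1, -1) = (-2, 11, -9)
  D3: (-2, 10, -8) + (-1, 1, 0) = (-3, 11, -8)
  D4: (-2, 10, -8) + (-1, 0, 1) = (-3, 10, -7)
  D5: (-2, 10, -8) + (0, -1, 1) = (-2, 9, -7)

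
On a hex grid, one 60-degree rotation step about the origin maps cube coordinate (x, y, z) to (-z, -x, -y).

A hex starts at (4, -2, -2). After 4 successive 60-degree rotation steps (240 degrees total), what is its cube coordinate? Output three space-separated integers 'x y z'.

Start: (4, -2, -2)
Step 1: (4, -2, -2) -> (-(-2), -(4), -(-2)) = (2, -4, 2)
Step 2: (2, -4, 2) -> (-(2), -(2), -(-4)) = (-2, -2, 4)
Step 3: (-2, -2, 4) -> (-(4), -(-2), -(-2)) = (-4, 2, 2)
Step 4: (-4, 2, 2) -> (-(2), -(-4), -(2)) = (-2, 4, -2)

Answer: -2 4 -2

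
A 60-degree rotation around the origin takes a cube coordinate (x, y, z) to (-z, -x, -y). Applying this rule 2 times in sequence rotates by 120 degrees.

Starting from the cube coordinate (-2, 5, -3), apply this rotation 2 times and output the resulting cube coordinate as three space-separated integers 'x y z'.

Answer: 5 -3 -2

Derivation:
Start: (-2, 5, -3)
Step 1: (-2, 5, -3) -> (-(-3), -(-2), -(5)) = (3, 2, -5)
Step 2: (3, 2, -5) -> (-(-5), -(3), -(2)) = (5, -3, -2)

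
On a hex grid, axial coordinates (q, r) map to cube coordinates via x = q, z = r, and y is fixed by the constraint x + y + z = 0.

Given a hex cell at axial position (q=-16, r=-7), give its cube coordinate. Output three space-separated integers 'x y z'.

x = q = -16
z = r = -7
y = -x - z = -(-16) - (-7) = 23

Answer: -16 23 -7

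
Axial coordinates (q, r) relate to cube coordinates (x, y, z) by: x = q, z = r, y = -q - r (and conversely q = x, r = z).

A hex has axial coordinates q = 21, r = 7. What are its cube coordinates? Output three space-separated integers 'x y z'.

x = q = 21
z = r = 7
y = -x - z = -(21) - (7) = -28

Answer: 21 -28 7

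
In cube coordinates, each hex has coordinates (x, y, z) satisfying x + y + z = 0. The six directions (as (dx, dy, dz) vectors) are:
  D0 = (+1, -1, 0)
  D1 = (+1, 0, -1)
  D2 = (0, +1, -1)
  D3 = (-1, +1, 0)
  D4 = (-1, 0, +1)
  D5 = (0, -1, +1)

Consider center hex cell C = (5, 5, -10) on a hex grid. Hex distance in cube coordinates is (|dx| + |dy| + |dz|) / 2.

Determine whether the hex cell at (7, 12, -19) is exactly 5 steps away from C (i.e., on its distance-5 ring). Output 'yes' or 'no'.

|px - cx| = |7 - 5| = 2
|py - cy| = |12 - 5| = 7
|pz - cz| = |-19 - (-10)| = 9
distance = (2+7+9)/2 = 18/2 = 9
radius = 5; distance != radius -> no

Answer: no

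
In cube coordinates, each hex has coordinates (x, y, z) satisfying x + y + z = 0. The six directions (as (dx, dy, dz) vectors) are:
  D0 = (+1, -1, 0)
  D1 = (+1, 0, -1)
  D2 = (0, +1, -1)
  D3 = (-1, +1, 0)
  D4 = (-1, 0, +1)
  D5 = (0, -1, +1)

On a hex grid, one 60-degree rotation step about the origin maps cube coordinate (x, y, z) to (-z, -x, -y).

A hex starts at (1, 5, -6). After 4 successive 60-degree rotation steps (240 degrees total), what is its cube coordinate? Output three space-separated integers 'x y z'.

Start: (1, 5, -6)
Step 1: (1, 5, -6) -> (-(-6), -(1), -(5)) = (6, -1, -5)
Step 2: (6, -1, -5) -> (-(-5), -(6), -(-1)) = (5, -6, 1)
Step 3: (5, -6, 1) -> (-(1), -(5), -(-6)) = (-1, -5, 6)
Step 4: (-1, -5, 6) -> (-(6), -(-1), -(-5)) = (-6, 1, 5)

Answer: -6 1 5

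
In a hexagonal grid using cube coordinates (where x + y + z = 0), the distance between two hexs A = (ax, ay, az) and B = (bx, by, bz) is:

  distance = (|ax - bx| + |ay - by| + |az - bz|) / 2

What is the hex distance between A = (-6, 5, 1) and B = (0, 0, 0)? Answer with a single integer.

Answer: 6

Derivation:
|ax - bx| = |-6 - 0| = 6
|ay - by| = |5 - 0| = 5
|az - bz| = |1 - 0| = 1
distance = (6 + 5 + 1) / 2 = 12 / 2 = 6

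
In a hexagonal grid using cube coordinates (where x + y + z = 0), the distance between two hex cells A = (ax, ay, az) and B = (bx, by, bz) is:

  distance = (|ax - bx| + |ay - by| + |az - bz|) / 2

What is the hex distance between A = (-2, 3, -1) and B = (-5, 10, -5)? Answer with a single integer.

|ax - bx| = |-2 - (-5)| = 3
|ay - by| = |3 - 10| = 7
|az - bz| = |-1 - (-5)| = 4
distance = (3 + 7 + 4) / 2 = 14 / 2 = 7

Answer: 7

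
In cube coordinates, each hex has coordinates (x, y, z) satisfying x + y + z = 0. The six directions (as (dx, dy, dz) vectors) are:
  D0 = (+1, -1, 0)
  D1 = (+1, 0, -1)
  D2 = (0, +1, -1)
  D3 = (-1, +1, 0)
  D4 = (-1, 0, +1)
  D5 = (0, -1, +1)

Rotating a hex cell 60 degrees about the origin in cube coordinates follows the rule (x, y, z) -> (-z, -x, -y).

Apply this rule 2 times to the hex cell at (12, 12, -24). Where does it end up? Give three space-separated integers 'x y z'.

Start: (12, 12, -24)
Step 1: (12, 12, -24) -> (-(-24), -(12), -(12)) = (24, -12, -12)
Step 2: (24, -12, -12) -> (-(-12), -(24), -(-12)) = (12, -24, 12)

Answer: 12 -24 12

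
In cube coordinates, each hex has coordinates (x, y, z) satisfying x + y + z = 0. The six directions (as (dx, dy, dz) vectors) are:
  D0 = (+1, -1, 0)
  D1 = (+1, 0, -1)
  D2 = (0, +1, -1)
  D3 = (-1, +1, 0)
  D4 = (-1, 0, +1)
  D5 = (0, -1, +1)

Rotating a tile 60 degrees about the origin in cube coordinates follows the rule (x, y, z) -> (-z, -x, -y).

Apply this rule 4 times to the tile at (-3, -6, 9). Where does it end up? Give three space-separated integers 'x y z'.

Answer: 9 -3 -6

Derivation:
Start: (-3, -6, 9)
Step 1: (-3, -6, 9) -> (-(9), -(-3), -(-6)) = (-9, 3, 6)
Step 2: (-9, 3, 6) -> (-(6), -(-9), -(3)) = (-6, 9, -3)
Step 3: (-6, 9, -3) -> (-(-3), -(-6), -(9)) = (3, 6, -9)
Step 4: (3, 6, -9) -> (-(-9), -(3), -(6)) = (9, -3, -6)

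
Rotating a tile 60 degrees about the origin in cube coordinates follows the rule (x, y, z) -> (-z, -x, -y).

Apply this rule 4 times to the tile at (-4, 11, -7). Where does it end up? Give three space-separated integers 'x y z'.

Start: (-4, 11, -7)
Step 1: (-4, 11, -7) -> (-(-7), -(-4), -(11)) = (7, 4, -11)
Step 2: (7, 4, -11) -> (-(-11), -(7), -(4)) = (11, -7, -4)
Step 3: (11, -7, -4) -> (-(-4), -(11), -(-7)) = (4, -11, 7)
Step 4: (4, -11, 7) -> (-(7), -(4), -(-11)) = (-7, -4, 11)

Answer: -7 -4 11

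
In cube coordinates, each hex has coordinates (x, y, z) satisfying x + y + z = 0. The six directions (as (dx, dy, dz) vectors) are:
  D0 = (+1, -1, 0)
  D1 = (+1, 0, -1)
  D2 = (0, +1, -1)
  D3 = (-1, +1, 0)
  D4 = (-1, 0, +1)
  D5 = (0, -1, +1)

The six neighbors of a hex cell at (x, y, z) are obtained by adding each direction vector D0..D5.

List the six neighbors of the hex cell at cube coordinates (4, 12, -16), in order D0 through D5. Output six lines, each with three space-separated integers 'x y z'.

Answer: 5 11 -16
5 12 -17
4 13 -17
3 13 -16
3 12 -15
4 11 -15

Derivation:
Center: (4, 12, -16). Add each direction:
  D0: (4, 12, -16) + (1, -1, 0) = (5, 11, -16)
  D1: (4, 12, -16) + (1, 0, -1) = (5, 12, -17)
  D2: (4, 12, -16) + (0, 1, -1) = (4, 13, -17)
  D3: (4, 12, -16) + (-1, 1, 0) = (3, 13, -16)
  D4: (4, 12, -16) + (-1, 0, 1) = (3, 12, -15)
  D5: (4, 12, -16) + (0, -1, 1) = (4, 11, -15)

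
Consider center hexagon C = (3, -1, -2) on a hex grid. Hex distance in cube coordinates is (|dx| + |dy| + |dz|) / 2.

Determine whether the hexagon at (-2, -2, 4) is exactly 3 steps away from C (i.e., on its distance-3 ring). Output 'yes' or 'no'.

Answer: no

Derivation:
|px - cx| = |-2 - 3| = 5
|py - cy| = |-2 - (-1)| = 1
|pz - cz| = |4 - (-2)| = 6
distance = (5+1+6)/2 = 12/2 = 6
radius = 3; distance != radius -> no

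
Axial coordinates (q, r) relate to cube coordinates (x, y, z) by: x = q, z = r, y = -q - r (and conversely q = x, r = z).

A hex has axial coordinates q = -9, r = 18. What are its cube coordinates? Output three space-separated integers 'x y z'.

Answer: -9 -9 18

Derivation:
x = q = -9
z = r = 18
y = -x - z = -(-9) - (18) = -9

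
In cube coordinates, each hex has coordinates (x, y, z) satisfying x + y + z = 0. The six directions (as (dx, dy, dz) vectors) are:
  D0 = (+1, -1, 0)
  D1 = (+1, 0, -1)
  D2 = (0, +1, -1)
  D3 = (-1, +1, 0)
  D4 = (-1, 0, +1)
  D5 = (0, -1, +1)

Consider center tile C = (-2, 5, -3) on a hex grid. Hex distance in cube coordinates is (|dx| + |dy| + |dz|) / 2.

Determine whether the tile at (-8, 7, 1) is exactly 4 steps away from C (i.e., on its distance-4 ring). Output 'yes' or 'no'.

Answer: no

Derivation:
|px - cx| = |-8 - (-2)| = 6
|py - cy| = |7 - 5| = 2
|pz - cz| = |1 - (-3)| = 4
distance = (6+2+4)/2 = 12/2 = 6
radius = 4; distance != radius -> no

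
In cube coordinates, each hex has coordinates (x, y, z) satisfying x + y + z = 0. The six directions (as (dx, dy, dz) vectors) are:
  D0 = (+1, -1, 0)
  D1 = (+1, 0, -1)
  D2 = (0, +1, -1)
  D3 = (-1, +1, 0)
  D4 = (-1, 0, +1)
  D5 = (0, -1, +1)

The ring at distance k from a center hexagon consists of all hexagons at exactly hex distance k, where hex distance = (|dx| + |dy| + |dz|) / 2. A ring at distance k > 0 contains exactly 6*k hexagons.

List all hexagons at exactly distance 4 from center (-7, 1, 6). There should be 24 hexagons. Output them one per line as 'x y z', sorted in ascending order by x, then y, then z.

Walk ring at distance 4 from (-7, 1, 6):
Start at center + D4*4 = (-11, 1, 10)
  hex 0: (-11, 1, 10)
  hex 1: (-10, 0, 10)
  hex 2: (-9, -1, 10)
  hex 3: (-8, -2, 10)
  hex 4: (-7, -3, 10)
  hex 5: (-6, -3, 9)
  hex 6: (-5, -3, 8)
  hex 7: (-4, -3, 7)
  hex 8: (-3, -3, 6)
  hex 9: (-3, -2, 5)
  hex 10: (-3, -1, 4)
  hex 11: (-3, 0, 3)
  hex 12: (-3, 1, 2)
  hex 13: (-4, 2, 2)
  hex 14: (-5, 3, 2)
  hex 15: (-6, 4, 2)
  hex 16: (-7, 5, 2)
  hex 17: (-8, 5, 3)
  hex 18: (-9, 5, 4)
  hex 19: (-10, 5, 5)
  hex 20: (-11, 5, 6)
  hex 21: (-11, 4, 7)
  hex 22: (-11, 3, 8)
  hex 23: (-11, 2, 9)
Sorted: 24 hexes.

Answer: -11 1 10
-11 2 9
-11 3 8
-11 4 7
-11 5 6
-10 0 10
-10 5 5
-9 -1 10
-9 5 4
-8 -2 10
-8 5 3
-7 -3 10
-7 5 2
-6 -3 9
-6 4 2
-5 -3 8
-5 3 2
-4 -3 7
-4 2 2
-3 -3 6
-3 -2 5
-3 -1 4
-3 0 3
-3 1 2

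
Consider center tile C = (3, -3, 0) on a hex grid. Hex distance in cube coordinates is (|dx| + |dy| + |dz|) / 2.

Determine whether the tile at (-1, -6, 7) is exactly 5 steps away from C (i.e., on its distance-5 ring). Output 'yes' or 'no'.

|px - cx| = |-1 - 3| = 4
|py - cy| = |-6 - (-3)| = 3
|pz - cz| = |7 - 0| = 7
distance = (4+3+7)/2 = 14/2 = 7
radius = 5; distance != radius -> no

Answer: no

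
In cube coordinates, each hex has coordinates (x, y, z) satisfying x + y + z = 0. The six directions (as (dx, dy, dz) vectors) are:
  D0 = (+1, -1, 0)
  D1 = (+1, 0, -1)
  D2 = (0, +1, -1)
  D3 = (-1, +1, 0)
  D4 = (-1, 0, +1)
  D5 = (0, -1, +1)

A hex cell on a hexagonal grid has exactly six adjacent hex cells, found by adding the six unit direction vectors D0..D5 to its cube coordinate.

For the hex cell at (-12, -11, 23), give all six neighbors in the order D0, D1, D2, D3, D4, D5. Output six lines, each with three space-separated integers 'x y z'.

Center: (-12, -11, 23). Add each direction:
  D0: (-12, -11, 23) + (1, -1, 0) = (-11, -12, 23)
  D1: (-12, -11, 23) + (1, 0, -1) = (-11, -11, 22)
  D2: (-12, -11, 23) + (0, 1, -1) = (-12, -10, 22)
  D3: (-12, -11, 23) + (-1, 1, 0) = (-13, -10, 23)
  D4: (-12, -11, 23) + (-1, 0, 1) = (-13, -11, 24)
  D5: (-12, -11, 23) + (0, -1, 1) = (-12, -12, 24)

Answer: -11 -12 23
-11 -11 22
-12 -10 22
-13 -10 23
-13 -11 24
-12 -12 24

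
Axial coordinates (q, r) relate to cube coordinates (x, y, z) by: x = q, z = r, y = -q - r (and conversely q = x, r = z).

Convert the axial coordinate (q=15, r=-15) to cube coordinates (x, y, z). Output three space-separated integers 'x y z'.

x = q = 15
z = r = -15
y = -x - z = -(15) - (-15) = 0

Answer: 15 0 -15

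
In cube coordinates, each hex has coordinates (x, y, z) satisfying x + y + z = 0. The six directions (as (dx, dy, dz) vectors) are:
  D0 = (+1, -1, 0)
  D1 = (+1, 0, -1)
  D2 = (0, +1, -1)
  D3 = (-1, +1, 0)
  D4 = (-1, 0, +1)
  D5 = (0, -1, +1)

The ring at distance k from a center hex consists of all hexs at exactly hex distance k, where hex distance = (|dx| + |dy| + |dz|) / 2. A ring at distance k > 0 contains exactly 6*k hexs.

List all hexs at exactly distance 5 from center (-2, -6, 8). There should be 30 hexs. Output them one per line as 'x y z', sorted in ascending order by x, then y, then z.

Answer: -7 -6 13
-7 -5 12
-7 -4 11
-7 -3 10
-7 -2 9
-7 -1 8
-6 -7 13
-6 -1 7
-5 -8 13
-5 -1 6
-4 -9 13
-4 -1 5
-3 -10 13
-3 -1 4
-2 -11 13
-2 -1 3
-1 -11 12
-1 -2 3
0 -11 11
0 -3 3
1 -11 10
1 -4 3
2 -11 9
2 -5 3
3 -11 8
3 -10 7
3 -9 6
3 -8 5
3 -7 4
3 -6 3

Derivation:
Walk ring at distance 5 from (-2, -6, 8):
Start at center + D4*5 = (-7, -6, 13)
  hex 0: (-7, -6, 13)
  hex 1: (-6, -7, 13)
  hex 2: (-5, -8, 13)
  hex 3: (-4, -9, 13)
  hex 4: (-3, -10, 13)
  hex 5: (-2, -11, 13)
  hex 6: (-1, -11, 12)
  hex 7: (0, -11, 11)
  hex 8: (1, -11, 10)
  hex 9: (2, -11, 9)
  hex 10: (3, -11, 8)
  hex 11: (3, -10, 7)
  hex 12: (3, -9, 6)
  hex 13: (3, -8, 5)
  hex 14: (3, -7, 4)
  hex 15: (3, -6, 3)
  hex 16: (2, -5, 3)
  hex 17: (1, -4, 3)
  hex 18: (0, -3, 3)
  hex 19: (-1, -2, 3)
  hex 20: (-2, -1, 3)
  hex 21: (-3, -1, 4)
  hex 22: (-4, -1, 5)
  hex 23: (-5, -1, 6)
  hex 24: (-6, -1, 7)
  hex 25: (-7, -1, 8)
  hex 26: (-7, -2, 9)
  hex 27: (-7, -3, 10)
  hex 28: (-7, -4, 11)
  hex 29: (-7, -5, 12)
Sorted: 30 hexes.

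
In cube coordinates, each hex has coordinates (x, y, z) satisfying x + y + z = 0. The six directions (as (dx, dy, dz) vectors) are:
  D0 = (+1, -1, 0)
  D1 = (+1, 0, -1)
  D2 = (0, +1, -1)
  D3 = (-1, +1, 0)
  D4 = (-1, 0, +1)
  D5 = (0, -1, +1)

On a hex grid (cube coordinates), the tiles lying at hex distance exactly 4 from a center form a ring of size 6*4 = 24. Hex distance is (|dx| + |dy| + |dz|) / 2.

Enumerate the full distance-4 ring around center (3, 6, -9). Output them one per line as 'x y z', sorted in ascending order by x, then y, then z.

Answer: -1 6 -5
-1 7 -6
-1 8 -7
-1 9 -8
-1 10 -9
0 5 -5
0 10 -10
1 4 -5
1 10 -11
2 3 -5
2 10 -12
3 2 -5
3 10 -13
4 2 -6
4 9 -13
5 2 -7
5 8 -13
6 2 -8
6 7 -13
7 2 -9
7 3 -10
7 4 -11
7 5 -12
7 6 -13

Derivation:
Walk ring at distance 4 from (3, 6, -9):
Start at center + D4*4 = (-1, 6, -5)
  hex 0: (-1, 6, -5)
  hex 1: (0, 5, -5)
  hex 2: (1, 4, -5)
  hex 3: (2, 3, -5)
  hex 4: (3, 2, -5)
  hex 5: (4, 2, -6)
  hex 6: (5, 2, -7)
  hex 7: (6, 2, -8)
  hex 8: (7, 2, -9)
  hex 9: (7, 3, -10)
  hex 10: (7, 4, -11)
  hex 11: (7, 5, -12)
  hex 12: (7, 6, -13)
  hex 13: (6, 7, -13)
  hex 14: (5, 8, -13)
  hex 15: (4, 9, -13)
  hex 16: (3, 10, -13)
  hex 17: (2, 10, -12)
  hex 18: (1, 10, -11)
  hex 19: (0, 10, -10)
  hex 20: (-1, 10, -9)
  hex 21: (-1, 9, -8)
  hex 22: (-1, 8, -7)
  hex 23: (-1, 7, -6)
Sorted: 24 hexes.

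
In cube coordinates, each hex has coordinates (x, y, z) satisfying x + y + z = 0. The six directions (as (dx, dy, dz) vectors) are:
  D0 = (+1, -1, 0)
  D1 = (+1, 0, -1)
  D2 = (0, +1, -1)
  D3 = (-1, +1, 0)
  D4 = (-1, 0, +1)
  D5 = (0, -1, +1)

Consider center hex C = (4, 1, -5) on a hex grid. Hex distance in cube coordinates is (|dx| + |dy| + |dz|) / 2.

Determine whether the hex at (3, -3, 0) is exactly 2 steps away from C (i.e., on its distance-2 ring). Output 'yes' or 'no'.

Answer: no

Derivation:
|px - cx| = |3 - 4| = 1
|py - cy| = |-3 - 1| = 4
|pz - cz| = |0 - (-5)| = 5
distance = (1+4+5)/2 = 10/2 = 5
radius = 2; distance != radius -> no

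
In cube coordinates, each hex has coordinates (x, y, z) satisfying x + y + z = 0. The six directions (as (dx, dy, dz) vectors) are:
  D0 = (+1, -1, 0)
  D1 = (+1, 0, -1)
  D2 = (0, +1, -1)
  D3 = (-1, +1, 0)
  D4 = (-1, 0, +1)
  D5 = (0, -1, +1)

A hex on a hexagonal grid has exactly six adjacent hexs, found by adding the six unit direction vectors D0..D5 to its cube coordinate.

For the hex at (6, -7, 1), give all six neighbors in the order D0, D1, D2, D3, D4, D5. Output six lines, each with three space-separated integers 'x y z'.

Center: (6, -7, 1). Add each direction:
  D0: (6, -7, 1) + (1, -1, 0) = (7, -8, 1)
  D1: (6, -7, 1) + (1, 0, -1) = (7, -7, 0)
  D2: (6, -7, 1) + (0, 1, -1) = (6, -6, 0)
  D3: (6, -7, 1) + (-1, 1, 0) = (5, -6, 1)
  D4: (6, -7, 1) + (-1, 0, 1) = (5, -7, 2)
  D5: (6, -7, 1) + (0, -1, 1) = (6, -8, 2)

Answer: 7 -8 1
7 -7 0
6 -6 0
5 -6 1
5 -7 2
6 -8 2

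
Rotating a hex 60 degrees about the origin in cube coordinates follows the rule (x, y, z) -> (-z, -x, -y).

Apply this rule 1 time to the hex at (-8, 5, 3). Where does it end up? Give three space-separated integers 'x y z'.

Start: (-8, 5, 3)
Step 1: (-8, 5, 3) -> (-(3), -(-8), -(5)) = (-3, 8, -5)

Answer: -3 8 -5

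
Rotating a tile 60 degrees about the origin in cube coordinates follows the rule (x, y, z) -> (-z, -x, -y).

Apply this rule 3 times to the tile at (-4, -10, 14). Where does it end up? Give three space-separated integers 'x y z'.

Start: (-4, -10, 14)
Step 1: (-4, -10, 14) -> (-(14), -(-4), -(-10)) = (-14, 4, 10)
Step 2: (-14, 4, 10) -> (-(10), -(-14), -(4)) = (-10, 14, -4)
Step 3: (-10, 14, -4) -> (-(-4), -(-10), -(14)) = (4, 10, -14)

Answer: 4 10 -14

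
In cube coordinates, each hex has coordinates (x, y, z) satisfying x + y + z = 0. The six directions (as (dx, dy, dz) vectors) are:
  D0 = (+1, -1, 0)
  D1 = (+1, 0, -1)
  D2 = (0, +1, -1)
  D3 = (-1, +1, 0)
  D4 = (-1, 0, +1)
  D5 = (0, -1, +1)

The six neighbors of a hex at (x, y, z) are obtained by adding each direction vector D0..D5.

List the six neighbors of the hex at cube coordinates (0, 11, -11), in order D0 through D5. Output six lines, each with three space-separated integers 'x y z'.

Center: (0, 11, -11). Add each direction:
  D0: (0, 11, -11) + (1, -1, 0) = (1, 10, -11)
  D1: (0, 11, -11) + (1, 0, -1) = (1, 11, -12)
  D2: (0, 11, -11) + (0, 1, -1) = (0, 12, -12)
  D3: (0, 11, -11) + (-1, 1, 0) = (-1, 12, -11)
  D4: (0, 11, -11) + (-1, 0, 1) = (-1, 11, -10)
  D5: (0, 11, -11) + (0, -1, 1) = (0, 10, -10)

Answer: 1 10 -11
1 11 -12
0 12 -12
-1 12 -11
-1 11 -10
0 10 -10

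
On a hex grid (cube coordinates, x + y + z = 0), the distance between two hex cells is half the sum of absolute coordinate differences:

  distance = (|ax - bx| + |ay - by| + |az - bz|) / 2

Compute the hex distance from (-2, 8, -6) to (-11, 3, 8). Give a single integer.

|ax - bx| = |-2 - (-11)| = 9
|ay - by| = |8 - 3| = 5
|az - bz| = |-6 - 8| = 14
distance = (9 + 5 + 14) / 2 = 28 / 2 = 14

Answer: 14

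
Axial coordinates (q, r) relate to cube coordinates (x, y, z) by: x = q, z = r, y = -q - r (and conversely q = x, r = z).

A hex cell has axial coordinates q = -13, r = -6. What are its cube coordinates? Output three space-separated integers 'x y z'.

Answer: -13 19 -6

Derivation:
x = q = -13
z = r = -6
y = -x - z = -(-13) - (-6) = 19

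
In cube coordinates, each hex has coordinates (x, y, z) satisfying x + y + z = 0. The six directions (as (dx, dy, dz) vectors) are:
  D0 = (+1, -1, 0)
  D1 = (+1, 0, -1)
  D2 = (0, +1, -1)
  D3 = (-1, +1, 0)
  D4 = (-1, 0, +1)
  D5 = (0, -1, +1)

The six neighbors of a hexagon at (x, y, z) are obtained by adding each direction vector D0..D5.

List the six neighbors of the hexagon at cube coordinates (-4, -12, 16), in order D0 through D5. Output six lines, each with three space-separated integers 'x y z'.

Center: (-4, -12, 16). Add each direction:
  D0: (-4, -12, 16) + (1, -1, 0) = (-3, -13, 16)
  D1: (-4, -12, 16) + (1, 0, -1) = (-3, -12, 15)
  D2: (-4, -12, 16) + (0, 1, -1) = (-4, -11, 15)
  D3: (-4, -12, 16) + (-1, 1, 0) = (-5, -11, 16)
  D4: (-4, -12, 16) + (-1, 0, 1) = (-5, -12, 17)
  D5: (-4, -12, 16) + (0, -1, 1) = (-4, -13, 17)

Answer: -3 -13 16
-3 -12 15
-4 -11 15
-5 -11 16
-5 -12 17
-4 -13 17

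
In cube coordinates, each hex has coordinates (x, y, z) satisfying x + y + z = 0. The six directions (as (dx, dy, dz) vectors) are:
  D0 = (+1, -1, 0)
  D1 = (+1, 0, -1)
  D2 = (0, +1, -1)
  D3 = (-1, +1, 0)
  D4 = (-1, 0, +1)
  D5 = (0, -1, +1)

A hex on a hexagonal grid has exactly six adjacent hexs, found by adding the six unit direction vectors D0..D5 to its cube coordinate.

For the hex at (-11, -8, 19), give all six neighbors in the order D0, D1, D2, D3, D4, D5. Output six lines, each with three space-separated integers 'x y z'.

Center: (-11, -8, 19). Add each direction:
  D0: (-11, -8, 19) + (1, -1, 0) = (-10, -9, 19)
  D1: (-11, -8, 19) + (1, 0, -1) = (-10, -8, 18)
  D2: (-11, -8, 19) + (0, 1, -1) = (-11, -7, 18)
  D3: (-11, -8, 19) + (-1, 1, 0) = (-12, -7, 19)
  D4: (-11, -8, 19) + (-1, 0, 1) = (-12, -8, 20)
  D5: (-11, -8, 19) + (0, -1, 1) = (-11, -9, 20)

Answer: -10 -9 19
-10 -8 18
-11 -7 18
-12 -7 19
-12 -8 20
-11 -9 20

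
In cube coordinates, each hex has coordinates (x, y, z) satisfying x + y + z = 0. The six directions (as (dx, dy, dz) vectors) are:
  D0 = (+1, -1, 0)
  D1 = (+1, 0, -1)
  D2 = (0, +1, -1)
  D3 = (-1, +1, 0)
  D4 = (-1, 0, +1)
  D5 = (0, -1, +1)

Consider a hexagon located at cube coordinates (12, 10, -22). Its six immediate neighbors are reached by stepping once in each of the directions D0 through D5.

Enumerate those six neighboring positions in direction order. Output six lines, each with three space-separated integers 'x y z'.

Center: (12, 10, -22). Add each direction:
  D0: (12, 10, -22) + (1, -1, 0) = (13, 9, -22)
  D1: (12, 10, -22) + (1, 0, -1) = (13, 10, -23)
  D2: (12, 10, -22) + (0, 1, -1) = (12, 11, -23)
  D3: (12, 10, -22) + (-1, 1, 0) = (11, 11, -22)
  D4: (12, 10, -22) + (-1, 0, 1) = (11, 10, -21)
  D5: (12, 10, -22) + (0, -1, 1) = (12, 9, -21)

Answer: 13 9 -22
13 10 -23
12 11 -23
11 11 -22
11 10 -21
12 9 -21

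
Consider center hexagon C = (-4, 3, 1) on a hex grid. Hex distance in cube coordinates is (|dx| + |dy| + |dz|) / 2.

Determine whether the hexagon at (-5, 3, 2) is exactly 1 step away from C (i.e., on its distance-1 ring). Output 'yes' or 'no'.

Answer: yes

Derivation:
|px - cx| = |-5 - (-4)| = 1
|py - cy| = |3 - 3| = 0
|pz - cz| = |2 - 1| = 1
distance = (1+0+1)/2 = 2/2 = 1
radius = 1; distance == radius -> yes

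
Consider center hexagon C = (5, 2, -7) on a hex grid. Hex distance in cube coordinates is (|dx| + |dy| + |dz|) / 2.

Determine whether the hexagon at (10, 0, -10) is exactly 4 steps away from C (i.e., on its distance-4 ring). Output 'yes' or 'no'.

|px - cx| = |10 - 5| = 5
|py - cy| = |0 - 2| = 2
|pz - cz| = |-10 - (-7)| = 3
distance = (5+2+3)/2 = 10/2 = 5
radius = 4; distance != radius -> no

Answer: no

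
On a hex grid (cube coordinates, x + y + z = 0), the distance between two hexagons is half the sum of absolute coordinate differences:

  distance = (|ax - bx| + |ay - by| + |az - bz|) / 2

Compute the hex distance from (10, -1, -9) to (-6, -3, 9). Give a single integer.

|ax - bx| = |10 - (-6)| = 16
|ay - by| = |-1 - (-3)| = 2
|az - bz| = |-9 - 9| = 18
distance = (16 + 2 + 18) / 2 = 36 / 2 = 18

Answer: 18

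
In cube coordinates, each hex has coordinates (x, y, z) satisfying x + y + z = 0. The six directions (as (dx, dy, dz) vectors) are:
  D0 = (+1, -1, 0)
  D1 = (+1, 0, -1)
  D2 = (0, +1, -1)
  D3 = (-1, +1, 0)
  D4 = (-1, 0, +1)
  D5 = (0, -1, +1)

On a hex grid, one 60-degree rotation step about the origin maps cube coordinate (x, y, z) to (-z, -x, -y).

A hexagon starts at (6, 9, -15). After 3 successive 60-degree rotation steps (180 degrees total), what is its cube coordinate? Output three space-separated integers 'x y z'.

Answer: -6 -9 15

Derivation:
Start: (6, 9, -15)
Step 1: (6, 9, -15) -> (-(-15), -(6), -(9)) = (15, -6, -9)
Step 2: (15, -6, -9) -> (-(-9), -(15), -(-6)) = (9, -15, 6)
Step 3: (9, -15, 6) -> (-(6), -(9), -(-15)) = (-6, -9, 15)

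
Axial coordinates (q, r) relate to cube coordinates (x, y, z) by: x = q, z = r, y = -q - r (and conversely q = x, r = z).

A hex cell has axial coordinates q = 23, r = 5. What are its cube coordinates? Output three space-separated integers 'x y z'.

x = q = 23
z = r = 5
y = -x - z = -(23) - (5) = -28

Answer: 23 -28 5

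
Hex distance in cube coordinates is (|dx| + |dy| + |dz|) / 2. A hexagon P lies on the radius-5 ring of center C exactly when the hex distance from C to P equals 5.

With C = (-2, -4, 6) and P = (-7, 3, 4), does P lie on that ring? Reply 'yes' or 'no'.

Answer: no

Derivation:
|px - cx| = |-7 - (-2)| = 5
|py - cy| = |3 - (-4)| = 7
|pz - cz| = |4 - 6| = 2
distance = (5+7+2)/2 = 14/2 = 7
radius = 5; distance != radius -> no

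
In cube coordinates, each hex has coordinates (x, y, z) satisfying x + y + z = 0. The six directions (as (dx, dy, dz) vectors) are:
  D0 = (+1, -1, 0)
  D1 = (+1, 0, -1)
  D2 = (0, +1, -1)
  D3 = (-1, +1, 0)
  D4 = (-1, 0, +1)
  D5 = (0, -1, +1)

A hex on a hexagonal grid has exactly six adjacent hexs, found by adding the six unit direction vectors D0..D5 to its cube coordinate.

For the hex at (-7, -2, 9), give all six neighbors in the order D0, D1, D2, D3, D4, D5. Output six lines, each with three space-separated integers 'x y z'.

Answer: -6 -3 9
-6 -2 8
-7 -1 8
-8 -1 9
-8 -2 10
-7 -3 10

Derivation:
Center: (-7, -2, 9). Add each direction:
  D0: (-7, -2, 9) + (1, -1, 0) = (-6, -3, 9)
  D1: (-7, -2, 9) + (1, 0, -1) = (-6, -2, 8)
  D2: (-7, -2, 9) + (0, 1, -1) = (-7, -1, 8)
  D3: (-7, -2, 9) + (-1, 1, 0) = (-8, -1, 9)
  D4: (-7, -2, 9) + (-1, 0, 1) = (-8, -2, 10)
  D5: (-7, -2, 9) + (0, -1, 1) = (-7, -3, 10)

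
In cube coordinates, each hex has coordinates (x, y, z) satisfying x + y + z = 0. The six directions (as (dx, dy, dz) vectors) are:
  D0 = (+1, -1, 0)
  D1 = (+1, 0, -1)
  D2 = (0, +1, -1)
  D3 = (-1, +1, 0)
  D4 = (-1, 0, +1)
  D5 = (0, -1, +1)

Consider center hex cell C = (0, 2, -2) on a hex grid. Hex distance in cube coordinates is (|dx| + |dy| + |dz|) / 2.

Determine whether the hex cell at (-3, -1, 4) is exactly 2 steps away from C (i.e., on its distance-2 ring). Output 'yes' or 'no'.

|px - cx| = |-3 - 0| = 3
|py - cy| = |-1 - 2| = 3
|pz - cz| = |4 - (-2)| = 6
distance = (3+3+6)/2 = 12/2 = 6
radius = 2; distance != radius -> no

Answer: no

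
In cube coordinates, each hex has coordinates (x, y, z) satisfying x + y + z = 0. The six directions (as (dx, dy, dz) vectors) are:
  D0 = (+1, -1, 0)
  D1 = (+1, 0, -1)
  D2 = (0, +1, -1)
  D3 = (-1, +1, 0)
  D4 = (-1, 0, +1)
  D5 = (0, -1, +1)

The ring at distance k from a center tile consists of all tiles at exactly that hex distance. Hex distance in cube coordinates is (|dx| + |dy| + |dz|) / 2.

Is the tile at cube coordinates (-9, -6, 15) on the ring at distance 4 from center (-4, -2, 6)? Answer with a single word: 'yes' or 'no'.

|px - cx| = |-9 - (-4)| = 5
|py - cy| = |-6 - (-2)| = 4
|pz - cz| = |15 - 6| = 9
distance = (5+4+9)/2 = 18/2 = 9
radius = 4; distance != radius -> no

Answer: no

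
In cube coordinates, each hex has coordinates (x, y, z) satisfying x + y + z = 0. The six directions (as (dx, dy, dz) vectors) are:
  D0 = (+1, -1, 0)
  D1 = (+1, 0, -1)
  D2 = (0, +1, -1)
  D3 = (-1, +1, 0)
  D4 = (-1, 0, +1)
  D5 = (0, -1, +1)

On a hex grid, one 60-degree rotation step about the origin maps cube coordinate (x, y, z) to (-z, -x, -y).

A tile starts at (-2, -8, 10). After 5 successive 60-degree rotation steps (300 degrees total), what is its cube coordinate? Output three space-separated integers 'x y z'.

Answer: 8 -10 2

Derivation:
Start: (-2, -8, 10)
Step 1: (-2, -8, 10) -> (-(10), -(-2), -(-8)) = (-10, 2, 8)
Step 2: (-10, 2, 8) -> (-(8), -(-10), -(2)) = (-8, 10, -2)
Step 3: (-8, 10, -2) -> (-(-2), -(-8), -(10)) = (2, 8, -10)
Step 4: (2, 8, -10) -> (-(-10), -(2), -(8)) = (10, -2, -8)
Step 5: (10, -2, -8) -> (-(-8), -(10), -(-2)) = (8, -10, 2)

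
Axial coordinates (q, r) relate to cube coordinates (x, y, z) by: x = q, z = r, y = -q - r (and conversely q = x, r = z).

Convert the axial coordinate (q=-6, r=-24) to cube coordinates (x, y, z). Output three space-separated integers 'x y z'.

Answer: -6 30 -24

Derivation:
x = q = -6
z = r = -24
y = -x - z = -(-6) - (-24) = 30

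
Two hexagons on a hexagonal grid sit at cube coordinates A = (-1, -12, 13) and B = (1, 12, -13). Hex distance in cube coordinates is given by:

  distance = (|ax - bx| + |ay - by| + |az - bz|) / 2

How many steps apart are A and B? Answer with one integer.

|ax - bx| = |-1 - 1| = 2
|ay - by| = |-12 - 12| = 24
|az - bz| = |13 - (-13)| = 26
distance = (2 + 24 + 26) / 2 = 52 / 2 = 26

Answer: 26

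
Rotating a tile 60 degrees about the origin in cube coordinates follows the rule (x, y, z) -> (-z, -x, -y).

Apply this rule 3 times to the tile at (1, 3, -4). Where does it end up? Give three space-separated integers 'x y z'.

Answer: -1 -3 4

Derivation:
Start: (1, 3, -4)
Step 1: (1, 3, -4) -> (-(-4), -(1), -(3)) = (4, -1, -3)
Step 2: (4, -1, -3) -> (-(-3), -(4), -(-1)) = (3, -4, 1)
Step 3: (3, -4, 1) -> (-(1), -(3), -(-4)) = (-1, -3, 4)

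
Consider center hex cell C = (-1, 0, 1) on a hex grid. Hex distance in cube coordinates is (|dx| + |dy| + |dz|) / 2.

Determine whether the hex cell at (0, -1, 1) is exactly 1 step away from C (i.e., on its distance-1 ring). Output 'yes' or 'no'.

|px - cx| = |0 - (-1)| = 1
|py - cy| = |-1 - 0| = 1
|pz - cz| = |1 - 1| = 0
distance = (1+1+0)/2 = 2/2 = 1
radius = 1; distance == radius -> yes

Answer: yes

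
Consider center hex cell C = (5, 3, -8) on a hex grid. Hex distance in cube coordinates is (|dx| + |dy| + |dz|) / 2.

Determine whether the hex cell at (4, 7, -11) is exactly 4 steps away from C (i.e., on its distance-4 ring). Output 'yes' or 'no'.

|px - cx| = |4 - 5| = 1
|py - cy| = |7 - 3| = 4
|pz - cz| = |-11 - (-8)| = 3
distance = (1+4+3)/2 = 8/2 = 4
radius = 4; distance == radius -> yes

Answer: yes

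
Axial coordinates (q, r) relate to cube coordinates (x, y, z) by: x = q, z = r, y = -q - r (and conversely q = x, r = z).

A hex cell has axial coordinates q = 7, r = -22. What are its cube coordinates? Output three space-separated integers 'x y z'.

Answer: 7 15 -22

Derivation:
x = q = 7
z = r = -22
y = -x - z = -(7) - (-22) = 15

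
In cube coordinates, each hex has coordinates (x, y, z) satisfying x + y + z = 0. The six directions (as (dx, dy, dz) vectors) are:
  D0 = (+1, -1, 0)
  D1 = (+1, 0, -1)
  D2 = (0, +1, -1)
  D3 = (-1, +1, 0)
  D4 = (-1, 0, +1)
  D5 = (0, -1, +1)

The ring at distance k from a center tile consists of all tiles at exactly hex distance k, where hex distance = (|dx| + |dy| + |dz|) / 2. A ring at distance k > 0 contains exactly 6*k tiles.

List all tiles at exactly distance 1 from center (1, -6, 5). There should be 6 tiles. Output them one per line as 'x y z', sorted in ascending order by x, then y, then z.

Answer: 0 -6 6
0 -5 5
1 -7 6
1 -5 4
2 -7 5
2 -6 4

Derivation:
Walk ring at distance 1 from (1, -6, 5):
Start at center + D4*1 = (0, -6, 6)
  hex 0: (0, -6, 6)
  hex 1: (1, -7, 6)
  hex 2: (2, -7, 5)
  hex 3: (2, -6, 4)
  hex 4: (1, -5, 4)
  hex 5: (0, -5, 5)
Sorted: 6 hexes.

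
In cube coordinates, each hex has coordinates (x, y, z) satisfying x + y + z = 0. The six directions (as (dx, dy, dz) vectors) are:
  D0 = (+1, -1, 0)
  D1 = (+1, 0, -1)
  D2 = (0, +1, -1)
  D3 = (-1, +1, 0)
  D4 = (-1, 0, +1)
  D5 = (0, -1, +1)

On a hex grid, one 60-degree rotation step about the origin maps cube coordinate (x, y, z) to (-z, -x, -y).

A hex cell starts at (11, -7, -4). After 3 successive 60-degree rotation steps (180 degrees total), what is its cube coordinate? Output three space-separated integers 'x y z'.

Start: (11, -7, -4)
Step 1: (11, -7, -4) -> (-(-4), -(11), -(-7)) = (4, -11, 7)
Step 2: (4, -11, 7) -> (-(7), -(4), -(-11)) = (-7, -4, 11)
Step 3: (-7, -4, 11) -> (-(11), -(-7), -(-4)) = (-11, 7, 4)

Answer: -11 7 4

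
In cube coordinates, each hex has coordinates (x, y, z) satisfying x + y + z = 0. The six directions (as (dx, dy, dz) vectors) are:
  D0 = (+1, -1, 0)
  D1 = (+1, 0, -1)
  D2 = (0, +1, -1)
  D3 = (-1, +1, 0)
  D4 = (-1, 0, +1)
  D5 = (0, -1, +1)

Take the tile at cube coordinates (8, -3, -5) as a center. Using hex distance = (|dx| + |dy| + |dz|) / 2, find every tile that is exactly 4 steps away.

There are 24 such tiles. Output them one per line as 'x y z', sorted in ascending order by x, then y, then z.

Answer: 4 -3 -1
4 -2 -2
4 -1 -3
4 0 -4
4 1 -5
5 -4 -1
5 1 -6
6 -5 -1
6 1 -7
7 -6 -1
7 1 -8
8 -7 -1
8 1 -9
9 -7 -2
9 0 -9
10 -7 -3
10 -1 -9
11 -7 -4
11 -2 -9
12 -7 -5
12 -6 -6
12 -5 -7
12 -4 -8
12 -3 -9

Derivation:
Walk ring at distance 4 from (8, -3, -5):
Start at center + D4*4 = (4, -3, -1)
  hex 0: (4, -3, -1)
  hex 1: (5, -4, -1)
  hex 2: (6, -5, -1)
  hex 3: (7, -6, -1)
  hex 4: (8, -7, -1)
  hex 5: (9, -7, -2)
  hex 6: (10, -7, -3)
  hex 7: (11, -7, -4)
  hex 8: (12, -7, -5)
  hex 9: (12, -6, -6)
  hex 10: (12, -5, -7)
  hex 11: (12, -4, -8)
  hex 12: (12, -3, -9)
  hex 13: (11, -2, -9)
  hex 14: (10, -1, -9)
  hex 15: (9, 0, -9)
  hex 16: (8, 1, -9)
  hex 17: (7, 1, -8)
  hex 18: (6, 1, -7)
  hex 19: (5, 1, -6)
  hex 20: (4, 1, -5)
  hex 21: (4, 0, -4)
  hex 22: (4, -1, -3)
  hex 23: (4, -2, -2)
Sorted: 24 hexes.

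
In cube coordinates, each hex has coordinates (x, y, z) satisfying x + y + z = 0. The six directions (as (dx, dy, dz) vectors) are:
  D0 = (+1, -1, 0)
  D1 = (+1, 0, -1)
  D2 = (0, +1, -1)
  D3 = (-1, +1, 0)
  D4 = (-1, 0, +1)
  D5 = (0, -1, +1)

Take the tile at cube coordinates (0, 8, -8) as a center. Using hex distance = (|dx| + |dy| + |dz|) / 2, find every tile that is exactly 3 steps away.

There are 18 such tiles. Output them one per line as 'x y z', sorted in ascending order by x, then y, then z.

Walk ring at distance 3 from (0, 8, -8):
Start at center + D4*3 = (-3, 8, -5)
  hex 0: (-3, 8, -5)
  hex 1: (-2, 7, -5)
  hex 2: (-1, 6, -5)
  hex 3: (0, 5, -5)
  hex 4: (1, 5, -6)
  hex 5: (2, 5, -7)
  hex 6: (3, 5, -8)
  hex 7: (3, 6, -9)
  hex 8: (3, 7, -10)
  hex 9: (3, 8, -11)
  hex 10: (2, 9, -11)
  hex 11: (1, 10, -11)
  hex 12: (0, 11, -11)
  hex 13: (-1, 11, -10)
  hex 14: (-2, 11, -9)
  hex 15: (-3, 11, -8)
  hex 16: (-3, 10, -7)
  hex 17: (-3, 9, -6)
Sorted: 18 hexes.

Answer: -3 8 -5
-3 9 -6
-3 10 -7
-3 11 -8
-2 7 -5
-2 11 -9
-1 6 -5
-1 11 -10
0 5 -5
0 11 -11
1 5 -6
1 10 -11
2 5 -7
2 9 -11
3 5 -8
3 6 -9
3 7 -10
3 8 -11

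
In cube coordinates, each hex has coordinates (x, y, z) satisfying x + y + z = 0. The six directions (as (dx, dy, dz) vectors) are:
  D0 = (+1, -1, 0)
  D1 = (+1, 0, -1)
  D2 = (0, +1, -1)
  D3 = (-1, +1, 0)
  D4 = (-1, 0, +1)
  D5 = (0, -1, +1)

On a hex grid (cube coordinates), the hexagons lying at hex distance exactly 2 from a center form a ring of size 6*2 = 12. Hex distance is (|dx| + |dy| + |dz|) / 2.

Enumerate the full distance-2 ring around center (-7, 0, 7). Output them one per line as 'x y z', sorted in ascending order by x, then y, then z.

Walk ring at distance 2 from (-7, 0, 7):
Start at center + D4*2 = (-9, 0, 9)
  hex 0: (-9, 0, 9)
  hex 1: (-8, -1, 9)
  hex 2: (-7, -2, 9)
  hex 3: (-6, -2, 8)
  hex 4: (-5, -2, 7)
  hex 5: (-5, -1, 6)
  hex 6: (-5, 0, 5)
  hex 7: (-6, 1, 5)
  hex 8: (-7, 2, 5)
  hex 9: (-8, 2, 6)
  hex 10: (-9, 2, 7)
  hex 11: (-9, 1, 8)
Sorted: 12 hexes.

Answer: -9 0 9
-9 1 8
-9 2 7
-8 -1 9
-8 2 6
-7 -2 9
-7 2 5
-6 -2 8
-6 1 5
-5 -2 7
-5 -1 6
-5 0 5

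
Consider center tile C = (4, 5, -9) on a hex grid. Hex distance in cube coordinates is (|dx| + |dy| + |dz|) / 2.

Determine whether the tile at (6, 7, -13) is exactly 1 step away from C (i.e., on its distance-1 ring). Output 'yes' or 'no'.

|px - cx| = |6 - 4| = 2
|py - cy| = |7 - 5| = 2
|pz - cz| = |-13 - (-9)| = 4
distance = (2+2+4)/2 = 8/2 = 4
radius = 1; distance != radius -> no

Answer: no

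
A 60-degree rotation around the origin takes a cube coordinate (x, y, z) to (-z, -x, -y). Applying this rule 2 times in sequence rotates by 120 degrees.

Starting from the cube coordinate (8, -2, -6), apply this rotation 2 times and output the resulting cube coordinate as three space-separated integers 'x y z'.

Answer: -2 -6 8

Derivation:
Start: (8, -2, -6)
Step 1: (8, -2, -6) -> (-(-6), -(8), -(-2)) = (6, -8, 2)
Step 2: (6, -8, 2) -> (-(2), -(6), -(-8)) = (-2, -6, 8)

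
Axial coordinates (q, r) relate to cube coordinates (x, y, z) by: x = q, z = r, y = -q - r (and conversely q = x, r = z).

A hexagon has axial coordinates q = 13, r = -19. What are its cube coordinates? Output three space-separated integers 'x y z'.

Answer: 13 6 -19

Derivation:
x = q = 13
z = r = -19
y = -x - z = -(13) - (-19) = 6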